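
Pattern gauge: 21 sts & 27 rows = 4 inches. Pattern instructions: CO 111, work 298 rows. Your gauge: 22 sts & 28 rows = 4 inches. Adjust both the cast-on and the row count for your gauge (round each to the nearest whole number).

Cast on 116 stitches; work 309 rows.

Stitches: 111 × 22/21 = 116.29 → 116.
Rows: 298 × 28/27 = 309.04 → 309.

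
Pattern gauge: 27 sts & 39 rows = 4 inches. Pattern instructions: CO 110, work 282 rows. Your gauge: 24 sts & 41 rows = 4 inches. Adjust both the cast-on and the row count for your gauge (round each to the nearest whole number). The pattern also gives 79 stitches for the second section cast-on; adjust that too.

Cast on 98 stitches; work 296 rows; second section cast-on 70 stitches.

Stitches: 110 × 24/27 = 97.78 → 98.
Rows: 282 × 41/39 = 296.46 → 296.
second section cast-on: 79 × 24/27 = 70.22 → 70.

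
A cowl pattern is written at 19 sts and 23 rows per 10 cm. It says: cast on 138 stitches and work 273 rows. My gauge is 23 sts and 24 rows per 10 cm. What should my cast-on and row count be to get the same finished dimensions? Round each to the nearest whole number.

Stitches: 138 × 23/19 = 167.05 → 167.
Rows: 273 × 24/23 = 284.87 → 285.

Cast on 167 stitches; work 285 rows.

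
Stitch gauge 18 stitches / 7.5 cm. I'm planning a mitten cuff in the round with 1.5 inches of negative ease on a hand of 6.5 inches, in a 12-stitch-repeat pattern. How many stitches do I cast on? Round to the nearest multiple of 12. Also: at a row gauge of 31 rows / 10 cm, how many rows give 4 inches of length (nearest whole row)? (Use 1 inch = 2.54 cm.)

Finished = 6.5 − 1.5 = 5 inches.
5 inches × 2.54 = 12.70 cm.
18/7.5 = 2.4 sts per cm; 12.70 × 2.4 = 30.48 sts.
Nearest multiple of 12 → 36.
4 inches = 10.16 cm; × 3.1 = 31.50 → 31 rows.

Cast on 36 stitches; work 31 rows.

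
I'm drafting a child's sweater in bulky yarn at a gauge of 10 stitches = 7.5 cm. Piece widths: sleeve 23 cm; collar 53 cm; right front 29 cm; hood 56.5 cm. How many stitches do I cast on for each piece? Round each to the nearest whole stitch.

sleeve 31; collar 71; right front 39; hood 75.

Rate = 10/7.5 = 1.333 sts per cm.
sleeve: 23 × 1.333 = 30.67 → 31.
collar: 53 × 1.333 = 70.67 → 71.
right front: 29 × 1.333 = 38.67 → 39.
hood: 56.5 × 1.333 = 75.33 → 75.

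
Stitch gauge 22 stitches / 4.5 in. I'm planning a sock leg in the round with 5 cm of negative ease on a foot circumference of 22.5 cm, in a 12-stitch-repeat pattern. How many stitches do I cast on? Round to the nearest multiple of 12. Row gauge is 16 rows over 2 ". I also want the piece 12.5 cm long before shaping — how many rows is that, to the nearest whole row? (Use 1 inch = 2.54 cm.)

Finished = 22.5 − 5 = 17.5 cm.
17.5 cm × 1/2.54 = 6.89 inches.
22/4.5 = 4.889 sts per in; 6.89 × 4.889 = 33.68 sts.
Nearest multiple of 12 → 36.
12.5 cm = 4.92 inches; × 8 = 39.37 → 39 rows.

Cast on 36 stitches; work 39 rows.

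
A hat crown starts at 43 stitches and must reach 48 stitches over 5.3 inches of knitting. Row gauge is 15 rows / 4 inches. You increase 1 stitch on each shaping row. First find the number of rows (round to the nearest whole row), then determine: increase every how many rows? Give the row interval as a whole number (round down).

Rows = 5.3 × 3.75 = 19.9 → 20 rows.
Stitches to add: 5 → 5 shaping rows (at 1 st each).
20 / 5 = 4.00 → every 4 rows.

Increase every 4th row.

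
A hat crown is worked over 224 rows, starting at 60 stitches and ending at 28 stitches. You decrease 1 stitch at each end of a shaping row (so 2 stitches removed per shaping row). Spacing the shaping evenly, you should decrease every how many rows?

Decrease every 14th row.

Stitches to remove: |28 − 60| = 32.
Shaping rows needed: 32 / 2 = 16.
224 rows / 16 = every 14 rows.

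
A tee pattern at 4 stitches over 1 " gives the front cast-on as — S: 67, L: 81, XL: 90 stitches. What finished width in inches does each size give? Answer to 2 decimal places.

4/1 = 4 sts per in.
S: 67 / 4 = 16.750 → 16.75 in.
L: 81 / 4 = 20.250 → 20.25 in.
XL: 90 / 4 = 22.500 → 22.50 in.

S 16.75 inches; L 20.25 inches; XL 22.50 inches.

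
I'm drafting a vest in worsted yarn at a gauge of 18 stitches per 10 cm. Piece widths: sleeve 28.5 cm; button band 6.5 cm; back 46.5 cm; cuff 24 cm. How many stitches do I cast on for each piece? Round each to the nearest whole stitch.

sleeve 51; button band 12; back 84; cuff 43.

Rate = 18/10 = 1.8 sts per cm.
sleeve: 28.5 × 1.8 = 51.30 → 51.
button band: 6.5 × 1.8 = 11.70 → 12.
back: 46.5 × 1.8 = 83.70 → 84.
cuff: 24 × 1.8 = 43.20 → 43.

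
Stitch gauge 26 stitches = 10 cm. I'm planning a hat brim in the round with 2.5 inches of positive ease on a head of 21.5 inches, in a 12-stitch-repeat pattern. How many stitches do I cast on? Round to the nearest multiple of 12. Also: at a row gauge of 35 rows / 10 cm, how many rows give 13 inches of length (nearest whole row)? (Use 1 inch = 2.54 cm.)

Cast on 156 stitches; work 116 rows.

Finished = 21.5 + 2.5 = 24 inches.
24 inches × 2.54 = 60.96 cm.
26/10 = 2.6 sts per cm; 60.96 × 2.6 = 158.50 sts.
Nearest multiple of 12 → 156.
13 inches = 33.02 cm; × 3.5 = 115.57 → 116 rows.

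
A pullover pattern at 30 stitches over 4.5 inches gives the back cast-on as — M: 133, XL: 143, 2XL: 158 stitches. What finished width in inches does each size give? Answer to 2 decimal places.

30/4.5 = 6.667 sts per in.
M: 133 / 6.667 = 19.950 → 19.95 in.
XL: 143 / 6.667 = 21.450 → 21.45 in.
2XL: 158 / 6.667 = 23.700 → 23.70 in.

M 19.95 inches; XL 21.45 inches; 2XL 23.70 inches.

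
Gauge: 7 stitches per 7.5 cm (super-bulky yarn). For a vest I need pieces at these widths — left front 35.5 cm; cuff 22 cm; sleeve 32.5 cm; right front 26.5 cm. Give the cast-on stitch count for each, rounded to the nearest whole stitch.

left front 33; cuff 21; sleeve 30; right front 25.

Rate = 7/7.5 = 0.933 sts per cm.
left front: 35.5 × 0.933 = 33.13 → 33.
cuff: 22 × 0.933 = 20.53 → 21.
sleeve: 32.5 × 0.933 = 30.33 → 30.
right front: 26.5 × 0.933 = 24.73 → 25.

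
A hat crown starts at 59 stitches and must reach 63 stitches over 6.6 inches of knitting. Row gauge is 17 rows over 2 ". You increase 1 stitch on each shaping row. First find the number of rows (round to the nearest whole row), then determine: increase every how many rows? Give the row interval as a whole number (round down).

Increase every 14th row.

Rows = 6.6 × 8.5 = 56.1 → 56 rows.
Stitches to add: 4 → 4 shaping rows (at 1 st each).
56 / 4 = 14.00 → every 14 rows.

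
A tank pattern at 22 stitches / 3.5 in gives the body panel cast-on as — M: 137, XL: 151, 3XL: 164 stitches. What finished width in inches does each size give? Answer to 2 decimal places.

M 21.80 inches; XL 24.02 inches; 3XL 26.09 inches.

22/3.5 = 6.286 sts per in.
M: 137 / 6.286 = 21.795 → 21.80 in.
XL: 151 / 6.286 = 24.023 → 24.02 in.
3XL: 164 / 6.286 = 26.091 → 26.09 in.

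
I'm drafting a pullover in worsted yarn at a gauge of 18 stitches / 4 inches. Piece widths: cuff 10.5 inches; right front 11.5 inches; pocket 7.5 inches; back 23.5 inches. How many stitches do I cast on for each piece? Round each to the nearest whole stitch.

cuff 47; right front 52; pocket 34; back 106.

Rate = 18/4 = 4.5 sts per in.
cuff: 10.5 × 4.5 = 47.25 → 47.
right front: 11.5 × 4.5 = 51.75 → 52.
pocket: 7.5 × 4.5 = 33.75 → 34.
back: 23.5 × 4.5 = 105.75 → 106.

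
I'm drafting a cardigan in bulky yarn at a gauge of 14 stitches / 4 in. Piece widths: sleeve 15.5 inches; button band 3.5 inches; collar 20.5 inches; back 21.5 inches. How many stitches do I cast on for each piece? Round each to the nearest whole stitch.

sleeve 54; button band 12; collar 72; back 75.

Rate = 14/4 = 3.5 sts per in.
sleeve: 15.5 × 3.5 = 54.25 → 54.
button band: 3.5 × 3.5 = 12.25 → 12.
collar: 20.5 × 3.5 = 71.75 → 72.
back: 21.5 × 3.5 = 75.25 → 75.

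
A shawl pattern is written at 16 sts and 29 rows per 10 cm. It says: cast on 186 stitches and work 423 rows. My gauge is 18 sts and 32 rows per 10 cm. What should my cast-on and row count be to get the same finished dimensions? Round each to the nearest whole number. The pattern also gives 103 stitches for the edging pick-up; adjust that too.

Stitches: 186 × 18/16 = 209.25 → 209.
Rows: 423 × 32/29 = 466.76 → 467.
edging pick-up: 103 × 18/16 = 115.88 → 116.

Cast on 209 stitches; work 467 rows; edging pick-up 116 stitches.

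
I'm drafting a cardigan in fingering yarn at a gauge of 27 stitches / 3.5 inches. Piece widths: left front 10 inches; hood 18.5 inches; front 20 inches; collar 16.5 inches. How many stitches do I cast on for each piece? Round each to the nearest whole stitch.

left front 77; hood 143; front 154; collar 127.

Rate = 27/3.5 = 7.714 sts per in.
left front: 10 × 7.714 = 77.14 → 77.
hood: 18.5 × 7.714 = 142.71 → 143.
front: 20 × 7.714 = 154.29 → 154.
collar: 16.5 × 7.714 = 127.29 → 127.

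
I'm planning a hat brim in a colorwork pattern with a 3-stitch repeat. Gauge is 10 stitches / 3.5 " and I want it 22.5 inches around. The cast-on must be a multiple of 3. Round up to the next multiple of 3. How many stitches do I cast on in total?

Cast on 66 stitches.

10 / 3.5 = 2.857 sts per inch.
22.5 × 2.857 = 64.29 sts.
Next multiple of 3: 66.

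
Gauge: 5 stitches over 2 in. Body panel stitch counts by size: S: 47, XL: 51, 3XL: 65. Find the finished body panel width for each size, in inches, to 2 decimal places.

S 18.80 inches; XL 20.40 inches; 3XL 26.00 inches.

5/2 = 2.5 sts per in.
S: 47 / 2.5 = 18.800 → 18.80 in.
XL: 51 / 2.5 = 20.400 → 20.40 in.
3XL: 65 / 2.5 = 26.000 → 26.00 in.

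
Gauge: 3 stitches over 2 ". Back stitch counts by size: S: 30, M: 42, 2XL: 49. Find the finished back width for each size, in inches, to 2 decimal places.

S 20.00 inches; M 28.00 inches; 2XL 32.67 inches.

3/2 = 1.5 sts per in.
S: 30 / 1.5 = 20.000 → 20.00 in.
M: 42 / 1.5 = 28.000 → 28.00 in.
2XL: 49 / 1.5 = 32.667 → 32.67 in.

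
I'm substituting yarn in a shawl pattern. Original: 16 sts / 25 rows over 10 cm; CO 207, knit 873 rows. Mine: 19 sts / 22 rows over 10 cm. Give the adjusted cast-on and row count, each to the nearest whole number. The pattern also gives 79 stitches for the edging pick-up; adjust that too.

Cast on 246 stitches; work 768 rows; edging pick-up 94 stitches.

Stitches: 207 × 19/16 = 245.81 → 246.
Rows: 873 × 22/25 = 768.24 → 768.
edging pick-up: 79 × 19/16 = 93.81 → 94.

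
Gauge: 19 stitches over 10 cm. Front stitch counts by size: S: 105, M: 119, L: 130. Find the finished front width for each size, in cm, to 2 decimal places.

19/10 = 1.9 sts per cm.
S: 105 / 1.9 = 55.263 → 55.26 cm.
M: 119 / 1.9 = 62.632 → 62.63 cm.
L: 130 / 1.9 = 68.421 → 68.42 cm.

S 55.26 cm; M 62.63 cm; L 68.42 cm.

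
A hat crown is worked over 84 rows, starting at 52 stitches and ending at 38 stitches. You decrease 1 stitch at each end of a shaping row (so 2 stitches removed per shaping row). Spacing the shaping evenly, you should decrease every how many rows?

Decrease every 12th row.

Stitches to remove: |38 − 52| = 14.
Shaping rows needed: 14 / 2 = 7.
84 rows / 7 = every 12 rows.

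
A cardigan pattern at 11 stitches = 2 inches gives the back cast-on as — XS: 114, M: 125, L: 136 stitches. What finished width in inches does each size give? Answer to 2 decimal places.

11/2 = 5.5 sts per in.
XS: 114 / 5.5 = 20.727 → 20.73 in.
M: 125 / 5.5 = 22.727 → 22.73 in.
L: 136 / 5.5 = 24.727 → 24.73 in.

XS 20.73 inches; M 22.73 inches; L 24.73 inches.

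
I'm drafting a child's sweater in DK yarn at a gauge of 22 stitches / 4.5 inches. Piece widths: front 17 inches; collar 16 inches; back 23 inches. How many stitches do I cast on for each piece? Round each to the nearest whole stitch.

front 83; collar 78; back 112.

Rate = 22/4.5 = 4.889 sts per in.
front: 17 × 4.889 = 83.11 → 83.
collar: 16 × 4.889 = 78.22 → 78.
back: 23 × 4.889 = 112.44 → 112.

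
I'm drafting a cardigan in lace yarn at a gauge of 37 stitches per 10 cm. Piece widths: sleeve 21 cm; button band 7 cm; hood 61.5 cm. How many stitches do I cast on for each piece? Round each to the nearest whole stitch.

Rate = 37/10 = 3.7 sts per cm.
sleeve: 21 × 3.7 = 77.70 → 78.
button band: 7 × 3.7 = 25.90 → 26.
hood: 61.5 × 3.7 = 227.55 → 228.

sleeve 78; button band 26; hood 228.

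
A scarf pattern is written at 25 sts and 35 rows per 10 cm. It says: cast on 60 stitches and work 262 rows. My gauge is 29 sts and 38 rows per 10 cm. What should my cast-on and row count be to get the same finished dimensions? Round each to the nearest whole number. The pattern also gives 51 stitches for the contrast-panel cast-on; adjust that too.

Stitches: 60 × 29/25 = 69.60 → 70.
Rows: 262 × 38/35 = 284.46 → 284.
contrast-panel cast-on: 51 × 29/25 = 59.16 → 59.

Cast on 70 stitches; work 284 rows; contrast-panel cast-on 59 stitches.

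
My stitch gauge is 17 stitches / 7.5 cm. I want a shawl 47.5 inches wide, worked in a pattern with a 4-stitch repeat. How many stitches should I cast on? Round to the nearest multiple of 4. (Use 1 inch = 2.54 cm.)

CO 272 sts.

47.5 in = 47.5 × 2.54 = 120.65 cm.
17 / 7.5 = 2.267 sts/cm.
120.65 × 2.267 = 273.47 sts.
→ 272.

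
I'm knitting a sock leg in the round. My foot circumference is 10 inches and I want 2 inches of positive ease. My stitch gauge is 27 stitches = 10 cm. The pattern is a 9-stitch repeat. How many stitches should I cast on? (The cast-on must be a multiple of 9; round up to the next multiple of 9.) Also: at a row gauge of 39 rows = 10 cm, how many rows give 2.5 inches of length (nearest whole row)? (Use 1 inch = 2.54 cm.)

Cast on 90 stitches; work 25 rows.

Finished = 10 + 2 = 12 inches.
12 inches × 2.54 = 30.48 cm.
27/10 = 2.7 sts per cm; 30.48 × 2.7 = 82.30 sts.
Next multiple of 9 → 90.
2.5 inches = 6.35 cm; × 3.9 = 24.77 → 25 rows.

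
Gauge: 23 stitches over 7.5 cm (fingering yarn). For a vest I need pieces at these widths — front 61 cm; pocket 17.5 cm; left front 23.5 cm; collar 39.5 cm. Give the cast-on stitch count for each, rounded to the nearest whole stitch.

Rate = 23/7.5 = 3.067 sts per cm.
front: 61 × 3.067 = 187.07 → 187.
pocket: 17.5 × 3.067 = 53.67 → 54.
left front: 23.5 × 3.067 = 72.07 → 72.
collar: 39.5 × 3.067 = 121.13 → 121.

front 187; pocket 54; left front 72; collar 121.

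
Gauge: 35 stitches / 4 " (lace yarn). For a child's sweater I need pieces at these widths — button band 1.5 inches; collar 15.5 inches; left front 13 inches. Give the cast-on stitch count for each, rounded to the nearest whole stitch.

button band 13; collar 136; left front 114.

Rate = 35/4 = 8.75 sts per in.
button band: 1.5 × 8.75 = 13.12 → 13.
collar: 15.5 × 8.75 = 135.62 → 136.
left front: 13 × 8.75 = 113.75 → 114.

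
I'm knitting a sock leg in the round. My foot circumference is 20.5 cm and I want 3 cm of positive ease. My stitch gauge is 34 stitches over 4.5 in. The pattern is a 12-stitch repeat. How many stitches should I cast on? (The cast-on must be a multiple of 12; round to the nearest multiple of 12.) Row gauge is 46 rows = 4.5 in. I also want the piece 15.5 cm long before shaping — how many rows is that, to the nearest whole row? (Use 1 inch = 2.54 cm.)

Cast on 72 stitches; work 62 rows.

Finished = 20.5 + 3 = 23.5 cm.
23.5 cm × 1/2.54 = 9.25 inches.
34/4.5 = 7.556 sts per in; 9.25 × 7.556 = 69.90 sts.
Nearest multiple of 12 → 72.
15.5 cm = 6.10 inches; × 10.222 = 62.38 → 62 rows.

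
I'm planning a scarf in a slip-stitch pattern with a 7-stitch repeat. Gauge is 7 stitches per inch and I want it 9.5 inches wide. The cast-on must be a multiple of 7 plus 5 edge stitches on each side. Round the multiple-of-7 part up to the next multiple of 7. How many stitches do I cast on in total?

73 stitches.

7 / 1 = 7 sts per inch.
9.5 × 7 = 66.50 sts.
Less 10 edge sts → 56.50 for the repeat.
Next multiple of 7: 63.
Add back 10 edge sts → 73.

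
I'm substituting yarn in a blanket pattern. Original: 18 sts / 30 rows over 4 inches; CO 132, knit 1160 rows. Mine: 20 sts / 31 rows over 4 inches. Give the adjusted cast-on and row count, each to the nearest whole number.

Stitches: 132 × 20/18 = 146.67 → 147.
Rows: 1160 × 31/30 = 1198.67 → 1199.

Cast on 147 stitches; work 1199 rows.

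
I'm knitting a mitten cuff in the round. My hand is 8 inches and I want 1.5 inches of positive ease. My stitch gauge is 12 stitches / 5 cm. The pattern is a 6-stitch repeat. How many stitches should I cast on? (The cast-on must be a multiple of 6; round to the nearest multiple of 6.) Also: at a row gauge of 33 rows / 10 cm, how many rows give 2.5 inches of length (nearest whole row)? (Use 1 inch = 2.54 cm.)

Cast on 60 stitches; work 21 rows.

Finished = 8 + 1.5 = 9.5 inches.
9.5 inches × 2.54 = 24.13 cm.
12/5 = 2.4 sts per cm; 24.13 × 2.4 = 57.91 sts.
Nearest multiple of 6 → 60.
2.5 inches = 6.35 cm; × 3.3 = 20.95 → 21 rows.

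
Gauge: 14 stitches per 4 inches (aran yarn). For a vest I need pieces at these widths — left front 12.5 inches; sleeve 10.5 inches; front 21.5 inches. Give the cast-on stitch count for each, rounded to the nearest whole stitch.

Rate = 14/4 = 3.5 sts per in.
left front: 12.5 × 3.5 = 43.75 → 44.
sleeve: 10.5 × 3.5 = 36.75 → 37.
front: 21.5 × 3.5 = 75.25 → 75.

left front 44; sleeve 37; front 75.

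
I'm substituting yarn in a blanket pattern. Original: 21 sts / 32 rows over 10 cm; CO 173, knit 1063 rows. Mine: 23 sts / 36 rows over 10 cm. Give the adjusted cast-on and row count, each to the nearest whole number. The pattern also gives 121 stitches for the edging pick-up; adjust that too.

Cast on 189 stitches; work 1196 rows; edging pick-up 133 stitches.

Stitches: 173 × 23/21 = 189.48 → 189.
Rows: 1063 × 36/32 = 1195.88 → 1196.
edging pick-up: 121 × 23/21 = 132.52 → 133.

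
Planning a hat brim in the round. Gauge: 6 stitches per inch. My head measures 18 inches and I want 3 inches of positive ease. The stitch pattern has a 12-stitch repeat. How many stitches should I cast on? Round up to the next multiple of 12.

CO 132 sts.

Finished = 18 + 3 = 21 inches.
6 / 1 = 6 sts/in.
21 × 6 = 126.00 sts.
Next multiple of 12: 132.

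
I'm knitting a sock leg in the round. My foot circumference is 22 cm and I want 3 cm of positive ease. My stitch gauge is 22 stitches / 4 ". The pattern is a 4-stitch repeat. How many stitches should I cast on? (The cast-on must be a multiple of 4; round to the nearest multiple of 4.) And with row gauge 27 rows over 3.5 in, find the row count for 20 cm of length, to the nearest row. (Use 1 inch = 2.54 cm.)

Cast on 56 stitches; work 61 rows.

Finished = 22 + 3 = 25 cm.
25 cm × 1/2.54 = 9.84 inches.
22/4 = 5.5 sts per in; 9.84 × 5.5 = 54.13 sts.
Nearest multiple of 4 → 56.
20 cm = 7.87 inches; × 7.714 = 60.74 → 61 rows.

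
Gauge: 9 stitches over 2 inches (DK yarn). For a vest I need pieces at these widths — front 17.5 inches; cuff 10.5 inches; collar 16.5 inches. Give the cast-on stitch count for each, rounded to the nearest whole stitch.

Rate = 9/2 = 4.5 sts per in.
front: 17.5 × 4.5 = 78.75 → 79.
cuff: 10.5 × 4.5 = 47.25 → 47.
collar: 16.5 × 4.5 = 74.25 → 74.

front 79; cuff 47; collar 74.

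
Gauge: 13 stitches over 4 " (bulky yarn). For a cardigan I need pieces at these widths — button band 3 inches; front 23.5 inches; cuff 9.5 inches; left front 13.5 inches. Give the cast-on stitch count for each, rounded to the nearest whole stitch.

button band 10; front 76; cuff 31; left front 44.

Rate = 13/4 = 3.25 sts per in.
button band: 3 × 3.25 = 9.75 → 10.
front: 23.5 × 3.25 = 76.38 → 76.
cuff: 9.5 × 3.25 = 30.88 → 31.
left front: 13.5 × 3.25 = 43.88 → 44.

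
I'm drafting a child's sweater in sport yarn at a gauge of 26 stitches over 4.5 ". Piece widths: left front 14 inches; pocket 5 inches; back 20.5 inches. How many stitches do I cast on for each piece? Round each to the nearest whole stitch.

Rate = 26/4.5 = 5.778 sts per in.
left front: 14 × 5.778 = 80.89 → 81.
pocket: 5 × 5.778 = 28.89 → 29.
back: 20.5 × 5.778 = 118.44 → 118.

left front 81; pocket 29; back 118.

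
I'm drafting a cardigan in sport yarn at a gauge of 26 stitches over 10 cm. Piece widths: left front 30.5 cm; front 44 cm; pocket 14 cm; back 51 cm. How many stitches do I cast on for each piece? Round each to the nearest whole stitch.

left front 79; front 114; pocket 36; back 133.

Rate = 26/10 = 2.6 sts per cm.
left front: 30.5 × 2.6 = 79.30 → 79.
front: 44 × 2.6 = 114.40 → 114.
pocket: 14 × 2.6 = 36.40 → 36.
back: 51 × 2.6 = 132.60 → 133.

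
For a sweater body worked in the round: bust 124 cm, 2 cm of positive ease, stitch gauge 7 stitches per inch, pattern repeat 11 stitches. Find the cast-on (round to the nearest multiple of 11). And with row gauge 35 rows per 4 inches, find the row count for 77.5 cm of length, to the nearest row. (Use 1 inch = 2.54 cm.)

Finished = 124 + 2 = 126 cm.
126 cm × 1/2.54 = 49.61 inches.
7/1 = 7 sts per in; 49.61 × 7 = 347.24 sts.
Nearest multiple of 11 → 352.
77.5 cm = 30.51 inches; × 8.75 = 266.98 → 267 rows.

Cast on 352 stitches; work 267 rows.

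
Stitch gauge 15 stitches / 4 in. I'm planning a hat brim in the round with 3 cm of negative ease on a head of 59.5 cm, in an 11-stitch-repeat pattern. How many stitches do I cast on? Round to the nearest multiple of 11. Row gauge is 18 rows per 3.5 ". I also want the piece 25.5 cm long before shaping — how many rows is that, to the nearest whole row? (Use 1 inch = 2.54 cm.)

Cast on 88 stitches; work 52 rows.

Finished = 59.5 − 3 = 56.5 cm.
56.5 cm × 1/2.54 = 22.24 inches.
15/4 = 3.75 sts per in; 22.24 × 3.75 = 83.42 sts.
Nearest multiple of 11 → 88.
25.5 cm = 10.04 inches; × 5.143 = 51.63 → 52 rows.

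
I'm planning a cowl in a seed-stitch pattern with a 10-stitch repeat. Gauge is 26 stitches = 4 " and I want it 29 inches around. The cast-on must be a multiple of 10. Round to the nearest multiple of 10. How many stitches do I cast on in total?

190 stitches.

26 / 4 = 6.5 sts per inch.
29 × 6.5 = 188.50 sts.
Nearest multiple of 10: 190.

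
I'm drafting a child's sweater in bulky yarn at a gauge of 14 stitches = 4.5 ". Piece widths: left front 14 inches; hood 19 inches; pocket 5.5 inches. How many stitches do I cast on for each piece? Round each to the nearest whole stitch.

Rate = 14/4.5 = 3.111 sts per in.
left front: 14 × 3.111 = 43.56 → 44.
hood: 19 × 3.111 = 59.11 → 59.
pocket: 5.5 × 3.111 = 17.11 → 17.

left front 44; hood 59; pocket 17.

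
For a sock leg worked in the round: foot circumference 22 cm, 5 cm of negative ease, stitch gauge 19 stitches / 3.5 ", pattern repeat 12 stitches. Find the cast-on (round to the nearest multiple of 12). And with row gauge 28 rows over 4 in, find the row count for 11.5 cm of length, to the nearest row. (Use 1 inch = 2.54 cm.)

Finished = 22 − 5 = 17 cm.
17 cm × 1/2.54 = 6.69 inches.
19/3.5 = 5.429 sts per in; 6.69 × 5.429 = 36.33 sts.
Nearest multiple of 12 → 36.
11.5 cm = 4.53 inches; × 7 = 31.69 → 32 rows.

Cast on 36 stitches; work 32 rows.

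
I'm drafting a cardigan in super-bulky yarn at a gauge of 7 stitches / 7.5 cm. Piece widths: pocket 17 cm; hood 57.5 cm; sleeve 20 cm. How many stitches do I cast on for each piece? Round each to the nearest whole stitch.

Rate = 7/7.5 = 0.933 sts per cm.
pocket: 17 × 0.933 = 15.87 → 16.
hood: 57.5 × 0.933 = 53.67 → 54.
sleeve: 20 × 0.933 = 18.67 → 19.

pocket 16; hood 54; sleeve 19.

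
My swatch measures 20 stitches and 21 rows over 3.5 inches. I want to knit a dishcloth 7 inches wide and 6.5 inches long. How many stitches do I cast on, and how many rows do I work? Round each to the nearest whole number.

Cast on 40 stitches and work 39 rows.

Stitch gauge = 20/3.5 = 5.714 sts/in; 7 × 5.714 = 40.00 → 40 sts.
Row gauge = 21/3.5 = 6 rows/in; 6.5 × 6 = 39.00 → 39 rows.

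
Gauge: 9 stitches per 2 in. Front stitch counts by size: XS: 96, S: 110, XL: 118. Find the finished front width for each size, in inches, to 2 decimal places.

9/2 = 4.5 sts per in.
XS: 96 / 4.5 = 21.333 → 21.33 in.
S: 110 / 4.5 = 24.444 → 24.44 in.
XL: 118 / 4.5 = 26.222 → 26.22 in.

XS 21.33 inches; S 24.44 inches; XL 26.22 inches.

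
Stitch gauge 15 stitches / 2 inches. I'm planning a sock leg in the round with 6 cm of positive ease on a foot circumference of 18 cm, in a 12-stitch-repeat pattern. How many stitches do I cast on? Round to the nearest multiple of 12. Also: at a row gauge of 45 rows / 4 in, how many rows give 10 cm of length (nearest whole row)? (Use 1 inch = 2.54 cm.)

Finished = 18 + 6 = 24 cm.
24 cm × 1/2.54 = 9.45 inches.
15/2 = 7.5 sts per in; 9.45 × 7.5 = 70.87 sts.
Nearest multiple of 12 → 72.
10 cm = 3.94 inches; × 11.25 = 44.29 → 44 rows.

Cast on 72 stitches; work 44 rows.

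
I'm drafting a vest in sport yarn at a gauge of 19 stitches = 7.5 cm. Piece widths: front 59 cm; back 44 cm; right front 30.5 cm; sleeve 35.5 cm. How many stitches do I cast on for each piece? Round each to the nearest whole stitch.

front 149; back 111; right front 77; sleeve 90.

Rate = 19/7.5 = 2.533 sts per cm.
front: 59 × 2.533 = 149.47 → 149.
back: 44 × 2.533 = 111.47 → 111.
right front: 30.5 × 2.533 = 77.27 → 77.
sleeve: 35.5 × 2.533 = 89.93 → 90.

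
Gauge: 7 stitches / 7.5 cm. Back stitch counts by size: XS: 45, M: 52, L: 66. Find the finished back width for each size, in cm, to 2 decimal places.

XS 48.21 cm; M 55.71 cm; L 70.71 cm.

7/7.5 = 0.933 sts per cm.
XS: 45 / 0.933 = 48.214 → 48.21 cm.
M: 52 / 0.933 = 55.714 → 55.71 cm.
L: 66 / 0.933 = 70.714 → 70.71 cm.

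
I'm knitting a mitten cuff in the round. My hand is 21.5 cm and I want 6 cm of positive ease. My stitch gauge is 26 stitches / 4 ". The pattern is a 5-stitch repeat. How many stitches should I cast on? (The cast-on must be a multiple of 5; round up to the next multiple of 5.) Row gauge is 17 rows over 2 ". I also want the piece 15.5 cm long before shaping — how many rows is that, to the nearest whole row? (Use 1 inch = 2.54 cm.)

Finished = 21.5 + 6 = 27.5 cm.
27.5 cm × 1/2.54 = 10.83 inches.
26/4 = 6.5 sts per in; 10.83 × 6.5 = 70.37 sts.
Next multiple of 5 → 75.
15.5 cm = 6.10 inches; × 8.5 = 51.87 → 52 rows.

Cast on 75 stitches; work 52 rows.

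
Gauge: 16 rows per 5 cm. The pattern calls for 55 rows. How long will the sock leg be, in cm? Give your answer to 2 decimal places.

17.19 cm.

16 rows / 5 cm = 3.2 rows per cm.
55 / 3.2 = 17.188 cm.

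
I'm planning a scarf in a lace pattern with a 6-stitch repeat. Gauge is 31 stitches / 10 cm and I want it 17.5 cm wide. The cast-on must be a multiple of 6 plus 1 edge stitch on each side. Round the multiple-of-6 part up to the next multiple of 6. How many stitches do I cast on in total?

31 / 10 = 3.1 sts per cm.
17.5 × 3.1 = 54.25 sts.
Less 2 edge sts → 52.25 for the repeat.
Next multiple of 6: 54.
Add back 2 edge sts → 56.

CO 56 sts.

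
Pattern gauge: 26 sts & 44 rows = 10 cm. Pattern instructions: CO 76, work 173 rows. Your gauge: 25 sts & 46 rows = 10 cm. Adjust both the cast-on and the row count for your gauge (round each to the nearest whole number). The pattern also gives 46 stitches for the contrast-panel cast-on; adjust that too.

Stitches: 76 × 25/26 = 73.08 → 73.
Rows: 173 × 46/44 = 180.86 → 181.
contrast-panel cast-on: 46 × 25/26 = 44.23 → 44.

Cast on 73 stitches; work 181 rows; contrast-panel cast-on 44 stitches.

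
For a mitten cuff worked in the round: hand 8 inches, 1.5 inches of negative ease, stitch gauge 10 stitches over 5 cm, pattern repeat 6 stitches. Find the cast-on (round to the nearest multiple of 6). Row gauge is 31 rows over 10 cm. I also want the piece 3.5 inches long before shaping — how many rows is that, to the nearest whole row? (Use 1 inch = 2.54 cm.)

Finished = 8 − 1.5 = 6.5 inches.
6.5 inches × 2.54 = 16.51 cm.
10/5 = 2 sts per cm; 16.51 × 2 = 33.02 sts.
Nearest multiple of 6 → 36.
3.5 inches = 8.89 cm; × 3.1 = 27.56 → 28 rows.

Cast on 36 stitches; work 28 rows.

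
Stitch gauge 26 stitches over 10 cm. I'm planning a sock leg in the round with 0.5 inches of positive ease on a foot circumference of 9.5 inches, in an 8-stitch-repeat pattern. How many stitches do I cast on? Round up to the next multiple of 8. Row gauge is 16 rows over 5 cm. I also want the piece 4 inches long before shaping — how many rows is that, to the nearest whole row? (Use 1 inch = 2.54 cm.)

Finished = 9.5 + 0.5 = 10 inches.
10 inches × 2.54 = 25.40 cm.
26/10 = 2.6 sts per cm; 25.40 × 2.6 = 66.04 sts.
Next multiple of 8 → 72.
4 inches = 10.16 cm; × 3.2 = 32.51 → 33 rows.

Cast on 72 stitches; work 33 rows.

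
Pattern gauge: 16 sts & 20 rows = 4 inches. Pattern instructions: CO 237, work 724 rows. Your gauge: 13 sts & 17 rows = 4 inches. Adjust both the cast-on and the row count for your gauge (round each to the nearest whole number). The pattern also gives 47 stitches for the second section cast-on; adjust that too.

Stitches: 237 × 13/16 = 192.56 → 193.
Rows: 724 × 17/20 = 615.40 → 615.
second section cast-on: 47 × 13/16 = 38.19 → 38.

Cast on 193 stitches; work 615 rows; second section cast-on 38 stitches.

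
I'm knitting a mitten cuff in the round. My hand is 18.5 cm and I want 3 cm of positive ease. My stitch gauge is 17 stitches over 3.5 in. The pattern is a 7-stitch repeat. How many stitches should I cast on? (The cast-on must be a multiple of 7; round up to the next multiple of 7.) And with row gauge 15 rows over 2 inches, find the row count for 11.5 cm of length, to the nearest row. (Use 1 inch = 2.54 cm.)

Cast on 42 stitches; work 34 rows.

Finished = 18.5 + 3 = 21.5 cm.
21.5 cm × 1/2.54 = 8.46 inches.
17/3.5 = 4.857 sts per in; 8.46 × 4.857 = 41.11 sts.
Next multiple of 7 → 42.
11.5 cm = 4.53 inches; × 7.5 = 33.96 → 34 rows.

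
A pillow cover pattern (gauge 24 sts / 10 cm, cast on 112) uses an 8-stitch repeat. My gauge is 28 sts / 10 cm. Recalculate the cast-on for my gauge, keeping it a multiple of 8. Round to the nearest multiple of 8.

112 × 28 / 24 = 130.67.
Nearest multiple of 8: 128.

128 stitches.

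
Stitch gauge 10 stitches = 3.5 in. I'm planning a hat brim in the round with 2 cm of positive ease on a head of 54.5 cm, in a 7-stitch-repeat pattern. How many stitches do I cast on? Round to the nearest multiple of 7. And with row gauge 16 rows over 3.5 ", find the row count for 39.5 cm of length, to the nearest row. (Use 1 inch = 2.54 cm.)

Finished = 54.5 + 2 = 56.5 cm.
56.5 cm × 1/2.54 = 22.24 inches.
10/3.5 = 2.857 sts per in; 22.24 × 2.857 = 63.55 sts.
Nearest multiple of 7 → 63.
39.5 cm = 15.55 inches; × 4.571 = 71.09 → 71 rows.

Cast on 63 stitches; work 71 rows.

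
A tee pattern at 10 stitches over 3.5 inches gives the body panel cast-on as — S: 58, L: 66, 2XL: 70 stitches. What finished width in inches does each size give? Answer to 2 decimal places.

S 20.30 inches; L 23.10 inches; 2XL 24.50 inches.

10/3.5 = 2.857 sts per in.
S: 58 / 2.857 = 20.300 → 20.30 in.
L: 66 / 2.857 = 23.100 → 23.10 in.
2XL: 70 / 2.857 = 24.500 → 24.50 in.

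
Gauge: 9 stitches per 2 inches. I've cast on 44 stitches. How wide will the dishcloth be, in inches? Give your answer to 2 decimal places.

9.78 inches.

9 stitches / 2 inch = 4.5 stitches per inch.
44 / 4.5 = 9.778 inches.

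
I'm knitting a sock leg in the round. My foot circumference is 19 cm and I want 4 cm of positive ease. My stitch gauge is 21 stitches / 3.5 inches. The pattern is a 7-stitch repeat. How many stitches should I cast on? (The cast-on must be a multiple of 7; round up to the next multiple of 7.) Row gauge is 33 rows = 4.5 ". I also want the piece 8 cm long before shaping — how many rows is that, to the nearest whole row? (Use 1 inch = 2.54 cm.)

Finished = 19 + 4 = 23 cm.
23 cm × 1/2.54 = 9.06 inches.
21/3.5 = 6 sts per in; 9.06 × 6 = 54.33 sts.
Next multiple of 7 → 56.
8 cm = 3.15 inches; × 7.333 = 23.10 → 23 rows.

Cast on 56 stitches; work 23 rows.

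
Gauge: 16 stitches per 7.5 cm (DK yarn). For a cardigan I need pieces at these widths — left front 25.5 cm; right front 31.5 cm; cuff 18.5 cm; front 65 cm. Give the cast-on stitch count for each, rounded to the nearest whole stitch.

left front 54; right front 67; cuff 39; front 139.

Rate = 16/7.5 = 2.133 sts per cm.
left front: 25.5 × 2.133 = 54.40 → 54.
right front: 31.5 × 2.133 = 67.20 → 67.
cuff: 18.5 × 2.133 = 39.47 → 39.
front: 65 × 2.133 = 138.67 → 139.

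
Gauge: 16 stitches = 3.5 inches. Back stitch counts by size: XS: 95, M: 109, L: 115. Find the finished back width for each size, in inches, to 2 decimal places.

XS 20.78 inches; M 23.84 inches; L 25.16 inches.

16/3.5 = 4.571 sts per in.
XS: 95 / 4.571 = 20.781 → 20.78 in.
M: 109 / 4.571 = 23.844 → 23.84 in.
L: 115 / 4.571 = 25.156 → 25.16 in.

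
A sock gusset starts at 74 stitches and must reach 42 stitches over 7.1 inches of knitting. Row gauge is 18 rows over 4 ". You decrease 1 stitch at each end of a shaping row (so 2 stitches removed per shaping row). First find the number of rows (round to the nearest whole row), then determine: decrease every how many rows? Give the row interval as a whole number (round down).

Rows = 7.1 × 4.5 = 31.9 → 32 rows.
Stitches to remove: 32 → 16 shaping rows (at 2 st each).
32 / 16 = 2.00 → every 2 rows.

Decrease every 2nd row.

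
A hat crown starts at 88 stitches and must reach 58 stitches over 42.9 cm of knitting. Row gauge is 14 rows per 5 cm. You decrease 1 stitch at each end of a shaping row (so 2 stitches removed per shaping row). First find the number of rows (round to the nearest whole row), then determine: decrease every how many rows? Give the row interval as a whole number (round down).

Rows = 42.9 × 2.8 = 120.1 → 120 rows.
Stitches to remove: 30 → 15 shaping rows (at 2 st each).
120 / 15 = 8.00 → every 8 rows.

Decrease every 8th row.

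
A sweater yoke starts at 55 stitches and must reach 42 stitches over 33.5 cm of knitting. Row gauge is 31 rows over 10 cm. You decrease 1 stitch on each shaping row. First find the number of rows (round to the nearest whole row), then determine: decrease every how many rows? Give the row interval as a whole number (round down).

Decrease every 8th row.

Rows = 33.5 × 3.1 = 103.8 → 104 rows.
Stitches to remove: 13 → 13 shaping rows (at 1 st each).
104 / 13 = 8.00 → every 8 rows.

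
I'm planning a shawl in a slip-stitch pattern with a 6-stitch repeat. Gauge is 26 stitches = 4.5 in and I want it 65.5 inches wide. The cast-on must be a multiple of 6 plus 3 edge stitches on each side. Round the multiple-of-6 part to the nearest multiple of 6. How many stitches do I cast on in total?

26 / 4.5 = 5.778 sts per inch.
65.5 × 5.778 = 378.44 sts.
Less 6 edge sts → 372.44 for the repeat.
Nearest multiple of 6: 372.
Add back 6 edge sts → 378.

378 stitches.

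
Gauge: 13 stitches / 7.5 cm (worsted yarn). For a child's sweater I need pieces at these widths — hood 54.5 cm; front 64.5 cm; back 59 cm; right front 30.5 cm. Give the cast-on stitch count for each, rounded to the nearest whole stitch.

Rate = 13/7.5 = 1.733 sts per cm.
hood: 54.5 × 1.733 = 94.47 → 94.
front: 64.5 × 1.733 = 111.80 → 112.
back: 59 × 1.733 = 102.27 → 102.
right front: 30.5 × 1.733 = 52.87 → 53.

hood 94; front 112; back 102; right front 53.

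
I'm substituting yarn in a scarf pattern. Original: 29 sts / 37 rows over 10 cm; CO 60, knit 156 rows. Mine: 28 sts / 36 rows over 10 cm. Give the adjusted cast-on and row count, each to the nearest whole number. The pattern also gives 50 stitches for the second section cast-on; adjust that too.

Stitches: 60 × 28/29 = 57.93 → 58.
Rows: 156 × 36/37 = 151.78 → 152.
second section cast-on: 50 × 28/29 = 48.28 → 48.

Cast on 58 stitches; work 152 rows; second section cast-on 48 stitches.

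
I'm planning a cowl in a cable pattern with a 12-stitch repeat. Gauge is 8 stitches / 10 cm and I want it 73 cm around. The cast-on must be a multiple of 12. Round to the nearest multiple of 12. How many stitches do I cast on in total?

Cast on 60 stitches.

8 / 10 = 0.8 sts per cm.
73 × 0.8 = 58.40 sts.
Nearest multiple of 12: 60.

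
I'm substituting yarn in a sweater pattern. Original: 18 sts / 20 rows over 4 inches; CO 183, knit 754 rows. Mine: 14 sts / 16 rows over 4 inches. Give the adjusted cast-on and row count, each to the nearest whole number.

Cast on 142 stitches; work 603 rows.

Stitches: 183 × 14/18 = 142.33 → 142.
Rows: 754 × 16/20 = 603.20 → 603.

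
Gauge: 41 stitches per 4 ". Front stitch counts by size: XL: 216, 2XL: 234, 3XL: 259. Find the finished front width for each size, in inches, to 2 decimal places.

XL 21.07 inches; 2XL 22.83 inches; 3XL 25.27 inches.

41/4 = 10.25 sts per in.
XL: 216 / 10.25 = 21.073 → 21.07 in.
2XL: 234 / 10.25 = 22.829 → 22.83 in.
3XL: 259 / 10.25 = 25.268 → 25.27 in.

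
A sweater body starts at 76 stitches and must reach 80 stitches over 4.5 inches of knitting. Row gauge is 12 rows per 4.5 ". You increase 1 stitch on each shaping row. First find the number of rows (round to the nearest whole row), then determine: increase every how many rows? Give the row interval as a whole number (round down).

Rows = 4.5 × 2.667 = 12.0 → 12 rows.
Stitches to add: 4 → 4 shaping rows (at 1 st each).
12 / 4 = 3.00 → every 3 rows.

Increase every 3rd row.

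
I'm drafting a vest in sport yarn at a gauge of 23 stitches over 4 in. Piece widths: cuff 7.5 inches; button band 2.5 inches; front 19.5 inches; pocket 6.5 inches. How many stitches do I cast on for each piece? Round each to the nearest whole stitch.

cuff 43; button band 14; front 112; pocket 37.

Rate = 23/4 = 5.75 sts per in.
cuff: 7.5 × 5.75 = 43.12 → 43.
button band: 2.5 × 5.75 = 14.38 → 14.
front: 19.5 × 5.75 = 112.12 → 112.
pocket: 6.5 × 5.75 = 37.38 → 37.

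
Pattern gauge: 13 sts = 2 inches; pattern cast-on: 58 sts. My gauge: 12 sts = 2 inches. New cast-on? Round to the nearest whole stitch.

Cast on 54 stitches.

Scale factor = 12 / 13 = 0.923.
58 × 12 / 13 = 53.54 sts.
→ 54 sts.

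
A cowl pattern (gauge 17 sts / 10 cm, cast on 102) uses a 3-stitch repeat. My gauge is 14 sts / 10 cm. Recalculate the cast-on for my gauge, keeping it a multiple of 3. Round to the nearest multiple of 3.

84 stitches.

102 × 14 / 17 = 84.00.
Nearest multiple of 3: 84.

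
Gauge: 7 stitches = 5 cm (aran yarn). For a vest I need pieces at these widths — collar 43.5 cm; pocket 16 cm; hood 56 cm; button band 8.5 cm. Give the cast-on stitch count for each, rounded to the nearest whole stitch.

Rate = 7/5 = 1.4 sts per cm.
collar: 43.5 × 1.4 = 60.90 → 61.
pocket: 16 × 1.4 = 22.40 → 22.
hood: 56 × 1.4 = 78.40 → 78.
button band: 8.5 × 1.4 = 11.90 → 12.

collar 61; pocket 22; hood 78; button band 12.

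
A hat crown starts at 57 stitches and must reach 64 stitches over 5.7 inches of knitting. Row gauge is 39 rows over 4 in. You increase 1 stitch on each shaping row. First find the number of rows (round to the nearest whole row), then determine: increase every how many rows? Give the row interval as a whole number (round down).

Increase every 8th row.

Rows = 5.7 × 9.75 = 55.6 → 56 rows.
Stitches to add: 7 → 7 shaping rows (at 1 st each).
56 / 7 = 8.00 → every 8 rows.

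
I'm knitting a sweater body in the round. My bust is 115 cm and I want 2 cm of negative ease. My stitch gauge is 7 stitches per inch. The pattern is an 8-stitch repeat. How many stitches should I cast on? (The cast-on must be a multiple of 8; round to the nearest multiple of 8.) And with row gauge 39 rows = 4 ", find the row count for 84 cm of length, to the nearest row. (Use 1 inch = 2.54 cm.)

Finished = 115 − 2 = 113 cm.
113 cm × 1/2.54 = 44.49 inches.
7/1 = 7 sts per in; 44.49 × 7 = 311.42 sts.
Nearest multiple of 8 → 312.
84 cm = 33.07 inches; × 9.75 = 322.44 → 322 rows.

Cast on 312 stitches; work 322 rows.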